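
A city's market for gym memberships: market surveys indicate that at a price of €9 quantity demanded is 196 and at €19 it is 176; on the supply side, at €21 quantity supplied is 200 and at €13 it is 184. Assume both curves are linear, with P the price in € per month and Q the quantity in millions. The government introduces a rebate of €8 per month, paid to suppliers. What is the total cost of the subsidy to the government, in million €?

Demand slope: (176 − 196)/(19 − 9) = -2, so Qd = 214 − 2P.
Supply slope: (184 − 200)/(13 − 21) = 2, so Qs = 2P + 158.
Without the subsidy, 214 − 2P = 2P + 158 gives 4P = 56, so P* = €14 and Q* = 186.
With a per-unit subsidy paid to suppliers, each receives P + 8 per unit sold, so supply becomes Qs = 2(P + 8) + 158.
Solving gives Q = 194 with consumers paying €10 and suppliers receiving €18 (the €8 wedge).
Outlay = t · Q = 8 · 194 = €1552.

Government outlay = €1552 million.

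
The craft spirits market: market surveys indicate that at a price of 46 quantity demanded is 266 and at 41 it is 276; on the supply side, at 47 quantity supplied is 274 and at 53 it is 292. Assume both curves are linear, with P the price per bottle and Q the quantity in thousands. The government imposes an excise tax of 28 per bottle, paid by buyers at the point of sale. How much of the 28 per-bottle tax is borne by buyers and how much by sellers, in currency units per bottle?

Demand slope: (276 − 266)/(41 − 46) = -2, so Qd = 358 − 2P.
Supply slope: (292 − 274)/(53 − 47) = 3, so Qs = 3P + 133.
Without the tax, 358 − 2P = 3P + 133 gives 5P = 225, so P* = 45 and Q* = 268.
With the tax collected from buyers, demand (in seller-price terms) shifts: Qd = 358 − 2(P + 28).
New equilibrium: buyers pay 61.8, sellers receive 33.8, Q = 234.4. (Wedge: Pb − Ps = 28.)
Burden on buyers: 16.8; on sellers: 11.2. (They sum to 28.)
The less price-elastic side of the market bears the larger share of a per-unit tax.

Buyers bear 16.8 per bottle; sellers bear 11.2 per bottle.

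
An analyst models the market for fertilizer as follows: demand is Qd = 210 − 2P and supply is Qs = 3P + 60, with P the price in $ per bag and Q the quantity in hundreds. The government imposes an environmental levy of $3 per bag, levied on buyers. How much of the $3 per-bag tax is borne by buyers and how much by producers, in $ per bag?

Buyers bear $1.8 per bag; producers bear $1.2 per bag.

Before the tax: set 210 − 2P = 3P + 60 → P* = $30, Q* = 150.
With the tax collected from buyers, demand (in seller-price terms) shifts: Qd = 210 − 2(P + 3).
Solving gives Q = 146.4 with buyers paying $31.8 and producers receiving $28.8 (the $3 wedge).
Burden on buyers: $1.8; on producers: $1.2. (They sum to $3.)
The less price-elastic side of the market bears the larger share of a per-unit tax.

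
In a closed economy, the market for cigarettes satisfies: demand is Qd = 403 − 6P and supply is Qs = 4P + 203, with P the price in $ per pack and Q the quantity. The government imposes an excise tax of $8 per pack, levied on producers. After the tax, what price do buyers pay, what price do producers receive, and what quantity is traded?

Before the tax: set 403 − 6P = 4P + 203 → P* = $20, Q* = 283.
With the tax collected from producers, supply shifts: Qs = 4(P − 8) + 203.
New equilibrium: buyers pay $23.2, producers receive $15.2, Q = 263.8. (Wedge: Pb − Ps = 8.)
The less price-elastic side of the market bears the larger share of a per-unit tax.

Buyers pay $23.2; producers receive $15.2; quantity = 263.8.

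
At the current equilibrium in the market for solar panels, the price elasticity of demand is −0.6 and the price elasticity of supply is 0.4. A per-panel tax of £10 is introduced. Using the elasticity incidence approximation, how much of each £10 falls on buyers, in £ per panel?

Incidence ratio: buyers' share ≈ εs / (εs + |εd|) = 0.4 / (0.4 + 0.6) = 0.4.
So buyers bear ≈ 0.4 × £10 = £4; sellers bear £6.

Buyers bear ≈ £4 per panel.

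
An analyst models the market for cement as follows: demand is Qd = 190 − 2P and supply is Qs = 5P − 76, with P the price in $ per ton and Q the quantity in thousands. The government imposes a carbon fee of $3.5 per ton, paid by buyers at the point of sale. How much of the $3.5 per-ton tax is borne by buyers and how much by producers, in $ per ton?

Buyers bear $2.5 per ton; producers bear $1 per ton.

Before the tax: set 190 − 2P = 5P − 76 → P* = $38, Q* = 114.
With the tax collected from buyers, demand (in seller-price terms) shifts: Qd = 190 − 2(P + 3.5).
New equilibrium: buyers pay $40.5, producers receive $37, Q = 109. (Wedge: Pb − Ps = 3.5.)
Burden on buyers: $2.5; on producers: $1. (They sum to $3.5.)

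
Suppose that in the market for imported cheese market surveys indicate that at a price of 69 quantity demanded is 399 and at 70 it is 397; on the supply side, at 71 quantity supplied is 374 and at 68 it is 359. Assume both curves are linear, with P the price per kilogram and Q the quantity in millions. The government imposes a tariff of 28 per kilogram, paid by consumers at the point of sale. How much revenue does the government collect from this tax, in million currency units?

Tax revenue = 9772 million.

Demand slope: (397 − 399)/(70 − 69) = -2, so Qd = 537 − 2P.
Supply slope: (359 − 374)/(68 − 71) = 5, so Qs = 5P + 19.
Before the tax: set 537 − 2P = 5P + 19 → P* = 74, Q* = 389.
With the tax collected from consumers, demand (in seller-price terms) shifts: Qd = 537 − 2(P + 28).
Solving gives Q = 349 with consumers paying 94 and suppliers receiving 66 (the 28 wedge).
Revenue = t · Q = 28 · 349 = 9772.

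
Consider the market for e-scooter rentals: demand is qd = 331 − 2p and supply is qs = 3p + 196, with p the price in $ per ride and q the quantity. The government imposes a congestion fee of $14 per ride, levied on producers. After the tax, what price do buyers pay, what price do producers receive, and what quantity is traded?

Without the tax, 331 − 2p = 3p + 196 gives 5p = 135, so p* = $27 and q* = 277.
With the tax collected from producers, supply shifts: qs = 3(p − 14) + 196.
Solving gives q = 260.2 with buyers paying $35.4 and producers receiving $21.4 (the $14 wedge).
The less price-elastic side of the market bears the larger share of a per-unit tax.

Buyers pay $35.4; producers receive $21.4; quantity = 260.2.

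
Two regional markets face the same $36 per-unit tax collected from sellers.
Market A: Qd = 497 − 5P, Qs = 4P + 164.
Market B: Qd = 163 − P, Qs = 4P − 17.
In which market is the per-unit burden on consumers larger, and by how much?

Market A: pre-tax P* = $37, Q* = 312; post-tax Q = 232; per-unit burden on consumers = $16.
Market B: pre-tax P* = $36, Q* = 127; post-tax Q = 98.2; per-unit burden on consumers = $28.8.
Difference: $16 vs $28.8 → market B is larger by $12.8.

Market B, by $12.8.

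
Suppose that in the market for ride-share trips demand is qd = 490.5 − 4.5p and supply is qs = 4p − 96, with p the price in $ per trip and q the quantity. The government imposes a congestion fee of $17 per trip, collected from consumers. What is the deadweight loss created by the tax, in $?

Without the tax, 490.5 − 4.5p = 4p − 96 gives 8.5p = 586.5, so p* = $69 and q* = 180.
With the tax collected from consumers, demand (in seller-price terms) shifts: qd = 490.5 − 4.5(p + 17).
New equilibrium: consumers pay $77, producers receive $60, q = 144. (Wedge: pb − ps = 17.)
Quantity falls by |ΔQ| = |180 − 144| = 36.
DWL = ½ · t · |ΔQ| = ½ · 17 · 36 = $306.

Deadweight loss = $306.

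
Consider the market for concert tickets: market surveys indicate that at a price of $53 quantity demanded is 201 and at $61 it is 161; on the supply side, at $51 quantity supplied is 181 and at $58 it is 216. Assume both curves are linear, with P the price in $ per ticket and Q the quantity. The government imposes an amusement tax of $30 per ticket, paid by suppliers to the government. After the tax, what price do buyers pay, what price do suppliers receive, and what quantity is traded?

Demand slope: (161 − 201)/(61 − 53) = -5, so Qd = 466 − 5P.
Supply slope: (216 − 181)/(58 − 51) = 5, so Qs = 5P − 74.
Without the tax, 466 − 5P = 5P − 74 gives 10P = 540, so P* = $54 and Q* = 196.
With the tax collected from suppliers, supply shifts: Qs = 5(P − 30) − 74.
Solving gives Q = 121 with buyers paying $69 and suppliers receiving $39 (the $30 wedge).

Buyers pay $69; suppliers receive $39; quantity = 121.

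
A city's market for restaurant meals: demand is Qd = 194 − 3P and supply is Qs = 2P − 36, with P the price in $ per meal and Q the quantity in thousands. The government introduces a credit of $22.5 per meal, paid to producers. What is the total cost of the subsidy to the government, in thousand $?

Government outlay = $1867.5 thousand.

Without the subsidy, 194 − 3P = 2P − 36 gives 5P = 230, so P* = $46 and Q* = 56.
With a per-unit subsidy paid to producers, each receives P + 22.5 per unit sold, so supply becomes Qs = 2(P + 22.5) − 36.
New equilibrium: buyers pay $37, producers receive $59.5, Q = 83. (Wedge: Pb − Ps = −22.5.)
Outlay = t · Q = 22.5 · 83 = $1867.5.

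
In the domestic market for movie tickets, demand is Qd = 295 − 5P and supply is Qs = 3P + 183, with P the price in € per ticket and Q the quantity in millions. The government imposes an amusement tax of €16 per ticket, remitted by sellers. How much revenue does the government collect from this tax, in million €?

Tax revenue = €3120 million.

Without the tax, 295 − 5P = 3P + 183 gives 8P = 112, so P* = €14 and Q* = 225.
With the tax collected from sellers, supply shifts: Qs = 3(P − 16) + 183.
Solving gives Q = 195 with buyers paying €20 and sellers receiving €4 (the €16 wedge).
Revenue = t · Q = 16 · 195 = €3120.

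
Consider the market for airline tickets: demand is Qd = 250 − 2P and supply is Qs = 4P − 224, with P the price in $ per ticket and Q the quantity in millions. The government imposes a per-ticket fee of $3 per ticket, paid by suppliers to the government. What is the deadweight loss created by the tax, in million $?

Without the tax, 250 − 2P = 4P − 224 gives 6P = 474, so P* = $79 and Q* = 92.
With the tax collected from suppliers, supply shifts: Qs = 4(P − 3) − 224.
New equilibrium: buyers pay $81, suppliers receive $78, Q = 88. (Wedge: Pb − Ps = 3.)
Quantity falls by |ΔQ| = |92 − 88| = 4.
DWL = ½ · t · |ΔQ| = ½ · 3 · 4 = $6.

Deadweight loss = $6 million.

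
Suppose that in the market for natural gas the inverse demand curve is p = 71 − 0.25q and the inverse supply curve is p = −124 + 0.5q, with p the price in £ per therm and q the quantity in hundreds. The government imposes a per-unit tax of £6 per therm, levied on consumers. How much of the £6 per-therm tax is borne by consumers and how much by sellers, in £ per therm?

Rewrite in direct form: qd = 284 − 4p and qs = 2p + 248.
Before the tax: set 284 − 4p = 2p + 248 → p* = £6, q* = 260.
With the tax collected from consumers, demand (in seller-price terms) shifts: qd = 284 − 4(p + 6).
Solving gives q = 252 with consumers paying £8 and sellers receiving £2 (the £6 wedge).
Burden on consumers: £2; on sellers: £4. (They sum to £6.)
The less price-elastic side of the market bears the larger share of a per-unit tax.

Consumers bear £2 per therm; sellers bear £4 per therm.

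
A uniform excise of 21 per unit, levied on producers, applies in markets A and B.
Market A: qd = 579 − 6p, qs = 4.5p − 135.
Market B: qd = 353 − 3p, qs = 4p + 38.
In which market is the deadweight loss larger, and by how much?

Market A, by 189.

Market A: pre-tax p* = 68, q* = 171; post-tax q = 117; deadweight loss = 567.
Market B: pre-tax p* = 45, q* = 218; post-tax q = 182; deadweight loss = 378.
Difference: 567 vs 378 → market A is larger by 189.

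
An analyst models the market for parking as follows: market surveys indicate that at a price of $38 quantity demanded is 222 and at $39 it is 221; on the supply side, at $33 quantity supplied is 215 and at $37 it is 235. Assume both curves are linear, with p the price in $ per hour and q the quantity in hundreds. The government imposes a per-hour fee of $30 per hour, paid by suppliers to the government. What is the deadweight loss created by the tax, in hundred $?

Demand slope: (221 − 222)/(39 − 38) = -1, so qd = 260 − p.
Supply slope: (235 − 215)/(37 − 33) = 5, so qs = 5p + 50.
Before the tax: set 260 − p = 5p + 50 → p* = $35, q* = 225.
With the tax collected from suppliers, supply shifts: qs = 5(p − 30) + 50.
Solving gives q = 200 with consumers paying $60 and suppliers receiving $30 (the $30 wedge).
Quantity falls by |ΔQ| = |225 − 200| = 25.
DWL = ½ · t · |ΔQ| = ½ · 30 · 25 = $375.

Deadweight loss = $375 hundred.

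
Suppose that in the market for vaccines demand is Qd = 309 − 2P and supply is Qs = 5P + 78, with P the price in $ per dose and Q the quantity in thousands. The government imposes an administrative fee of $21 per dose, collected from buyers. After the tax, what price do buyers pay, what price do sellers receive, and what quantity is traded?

Buyers pay $48; sellers receive $27; quantity = 213.

Before the tax: set 309 − 2P = 5P + 78 → P* = $33, Q* = 243.
With the tax collected from buyers, demand (in seller-price terms) shifts: Qd = 309 − 2(P + 21).
Solving gives Q = 213 with buyers paying $48 and sellers receiving $27 (the $21 wedge).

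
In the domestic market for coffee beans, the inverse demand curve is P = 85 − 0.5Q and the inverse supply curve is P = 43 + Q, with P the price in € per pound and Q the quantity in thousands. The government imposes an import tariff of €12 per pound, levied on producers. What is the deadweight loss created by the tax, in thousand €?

Inverting to Q(P) form: Qd = 170 − 2P; Qs = P − 43.
Without the tax, 170 − 2P = P − 43 gives 3P = 213, so P* = €71 and Q* = 28.
With the tax collected from producers, supply shifts: Qs = (P − 12) − 43.
New equilibrium: consumers pay €75, producers receive €63, Q = 20. (Wedge: Pb − Ps = 12.)
Quantity falls by |ΔQ| = |28 − 20| = 8.
DWL = ½ · t · |ΔQ| = ½ · 12 · 8 = €48.

Deadweight loss = €48 thousand.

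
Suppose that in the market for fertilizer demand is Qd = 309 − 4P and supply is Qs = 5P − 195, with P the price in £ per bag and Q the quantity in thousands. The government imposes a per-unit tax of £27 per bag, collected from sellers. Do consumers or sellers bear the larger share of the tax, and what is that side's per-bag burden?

Without the tax, 309 − 4P = 5P − 195 gives 9P = 504, so P* = £56 and Q* = 85.
With the tax collected from sellers, supply shifts: Qs = 5(P − 27) − 195.
New equilibrium: consumers pay £71, sellers receive £44, Q = 25. (Wedge: Pb − Ps = 27.)
Per-bag burden: consumers £15, sellers £12.
Consumers take the larger share because demand is less price-elastic here (demand slope 4 vs supply slope 5).
The less price-elastic side of the market bears the larger share of a per-unit tax.

Consumers bear the larger share: £15 per bag.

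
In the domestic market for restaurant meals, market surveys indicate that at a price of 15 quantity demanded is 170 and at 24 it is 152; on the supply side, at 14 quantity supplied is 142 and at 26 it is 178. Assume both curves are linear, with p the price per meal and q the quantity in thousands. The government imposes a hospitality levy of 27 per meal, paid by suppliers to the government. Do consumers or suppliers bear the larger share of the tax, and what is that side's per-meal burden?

Demand slope: (152 − 170)/(24 − 15) = -2, so qd = 200 − 2p.
Supply slope: (178 − 142)/(26 − 14) = 3, so qs = 3p + 100.
Before the tax: set 200 − 2p = 3p + 100 → p* = 20, q* = 160.
With the tax collected from suppliers, supply shifts: qs = 3(p − 27) + 100.
Solving gives q = 127.6 with consumers paying 36.2 and suppliers receiving 9.2 (the 27 wedge).
Per-meal burden: consumers 16.2, suppliers 10.8.
Consumers take the larger share because demand is less price-elastic here (demand slope 2 vs supply slope 3).

Consumers bear the larger share: 16.2 per meal.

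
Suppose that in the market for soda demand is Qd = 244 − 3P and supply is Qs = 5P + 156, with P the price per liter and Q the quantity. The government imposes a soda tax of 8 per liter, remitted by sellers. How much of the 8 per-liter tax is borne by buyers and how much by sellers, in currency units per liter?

Without the tax, 244 − 3P = 5P + 156 gives 8P = 88, so P* = 11 and Q* = 211.
With the tax collected from sellers, supply shifts: Qs = 5(P − 8) + 156.
Solving gives Q = 196 with buyers paying 16 and sellers receiving 8 (the 8 wedge).
Burden on buyers: 5; on sellers: 3. (They sum to 8.)

Buyers bear 5 per liter; sellers bear 3 per liter.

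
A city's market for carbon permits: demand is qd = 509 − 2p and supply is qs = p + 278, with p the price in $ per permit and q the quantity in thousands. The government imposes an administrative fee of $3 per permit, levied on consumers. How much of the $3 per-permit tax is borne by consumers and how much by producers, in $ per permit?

Without the tax, 509 − 2p = p + 278 gives 3p = 231, so p* = $77 and q* = 355.
With the tax collected from consumers, demand (in seller-price terms) shifts: qd = 509 − 2(p + 3).
New equilibrium: consumers pay $78, producers receive $75, q = 353. (Wedge: pb − ps = 3.)
Burden on consumers: $1; on producers: $2. (They sum to $3.)

Consumers bear $1 per permit; producers bear $2 per permit.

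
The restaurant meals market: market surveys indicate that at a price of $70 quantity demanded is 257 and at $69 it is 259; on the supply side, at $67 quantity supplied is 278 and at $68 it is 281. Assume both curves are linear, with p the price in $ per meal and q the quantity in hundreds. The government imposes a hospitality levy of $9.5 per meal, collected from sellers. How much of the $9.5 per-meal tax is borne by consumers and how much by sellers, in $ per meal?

Demand slope: (259 − 257)/(69 − 70) = -2, so qd = 397 − 2p.
Supply slope: (281 − 278)/(68 − 67) = 3, so qs = 3p + 77.
Without the tax, 397 − 2p = 3p + 77 gives 5p = 320, so p* = $64 and q* = 269.
With the tax collected from sellers, supply shifts: qs = 3(p − 9.5) + 77.
Solving gives q = 257.6 with consumers paying $69.7 and sellers receiving $60.2 (the $9.5 wedge).
Burden on consumers: $5.7; on sellers: $3.8. (They sum to $9.5.)

Consumers bear $5.7 per meal; sellers bear $3.8 per meal.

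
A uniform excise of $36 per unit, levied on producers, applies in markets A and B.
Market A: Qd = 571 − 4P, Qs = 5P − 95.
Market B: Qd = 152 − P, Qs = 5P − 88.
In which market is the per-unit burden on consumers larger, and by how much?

Market A: pre-tax P* = $74, Q* = 275; post-tax Q = 195; per-unit burden on consumers = $20.
Market B: pre-tax P* = $40, Q* = 112; post-tax Q = 82; per-unit burden on consumers = $30.
Difference: $20 vs $30 → market B is larger by $10.

Market B, by $10.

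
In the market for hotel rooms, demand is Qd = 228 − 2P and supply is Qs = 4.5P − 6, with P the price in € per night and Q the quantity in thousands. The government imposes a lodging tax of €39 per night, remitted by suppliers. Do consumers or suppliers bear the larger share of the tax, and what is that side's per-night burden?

Without the tax, 228 − 2P = 4.5P − 6 gives 6.5P = 234, so P* = €36 and Q* = 156.
With the tax collected from suppliers, supply shifts: Qs = 4.5(P − 39) − 6.
Solving gives Q = 102 with consumers paying €63 and suppliers receiving €24 (the €39 wedge).
Per-night burden: consumers €27, suppliers €12.
Consumers take the larger share because demand is less price-elastic here (demand slope 2 vs supply slope 4.5).

Consumers bear the larger share: €27 per night.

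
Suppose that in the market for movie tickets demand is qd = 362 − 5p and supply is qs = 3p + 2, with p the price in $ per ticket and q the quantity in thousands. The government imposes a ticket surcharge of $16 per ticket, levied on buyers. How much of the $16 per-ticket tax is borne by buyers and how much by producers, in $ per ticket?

Before the tax: set 362 − 5p = 3p + 2 → p* = $45, q* = 137.
With the tax collected from buyers, demand (in seller-price terms) shifts: qd = 362 − 5(p + 16).
New equilibrium: buyers pay $51, producers receive $35, q = 107. (Wedge: pb − ps = 16.)
Burden on buyers: $6; on producers: $10. (They sum to $16.)
The less price-elastic side of the market bears the larger share of a per-unit tax.

Buyers bear $6 per ticket; producers bear $10 per ticket.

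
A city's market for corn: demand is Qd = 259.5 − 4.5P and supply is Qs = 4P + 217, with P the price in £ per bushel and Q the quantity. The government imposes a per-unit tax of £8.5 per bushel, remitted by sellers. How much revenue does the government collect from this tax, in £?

Tax revenue = £1861.5.

Without the tax, 259.5 − 4.5P = 4P + 217 gives 8.5P = 42.5, so P* = £5 and Q* = 237.
With the tax collected from sellers, supply shifts: Qs = 4(P − 8.5) + 217.
New equilibrium: consumers pay £9, sellers receive £0.5, Q = 219. (Wedge: Pb − Ps = 8.5.)
Revenue = t · Q = 8.5 · 219 = £1861.5.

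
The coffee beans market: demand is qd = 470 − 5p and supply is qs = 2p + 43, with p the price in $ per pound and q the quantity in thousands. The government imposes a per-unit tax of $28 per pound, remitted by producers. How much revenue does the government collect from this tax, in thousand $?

Tax revenue = $3500 thousand.

Without the tax, 470 − 5p = 2p + 43 gives 7p = 427, so p* = $61 and q* = 165.
With the tax collected from producers, supply shifts: qs = 2(p − 28) + 43.
Solving gives q = 125 with buyers paying $69 and producers receiving $41 (the $28 wedge).
Revenue = t · Q = 28 · 125 = $3500.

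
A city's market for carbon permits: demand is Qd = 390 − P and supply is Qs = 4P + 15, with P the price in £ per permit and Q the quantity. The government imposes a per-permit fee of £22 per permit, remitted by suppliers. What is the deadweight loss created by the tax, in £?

Deadweight loss = £193.6.

Without the tax, 390 − P = 4P + 15 gives 5P = 375, so P* = £75 and Q* = 315.
With the tax collected from suppliers, supply shifts: Qs = 4(P − 22) + 15.
New equilibrium: consumers pay £92.6, suppliers receive £70.6, Q = 297.4. (Wedge: Pb − Ps = 22.)
Quantity falls by |ΔQ| = |315 − 297.4| = 17.6.
DWL = ½ · t · |ΔQ| = ½ · 22 · 17.6 = £193.6.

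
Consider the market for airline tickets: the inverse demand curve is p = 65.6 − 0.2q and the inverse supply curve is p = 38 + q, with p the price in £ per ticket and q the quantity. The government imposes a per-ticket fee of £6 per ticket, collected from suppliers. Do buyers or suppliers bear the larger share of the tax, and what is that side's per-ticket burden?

Suppliers bear the larger share: £5 per ticket.

Inverting to q(p) form: qd = 328 − 5p; qs = p − 38.
Before the tax: set 328 − 5p = p − 38 → p* = £61, q* = 23.
With the tax collected from suppliers, supply shifts: qs = (p − 6) − 38.
New equilibrium: buyers pay £62, suppliers receive £56, q = 18. (Wedge: pb − ps = 6.)
Per-ticket burden: buyers £1, suppliers £5.
Suppliers take the larger share because supply is less price-elastic here (demand slope 5 vs supply slope 1).
The less price-elastic side of the market bears the larger share of a per-unit tax.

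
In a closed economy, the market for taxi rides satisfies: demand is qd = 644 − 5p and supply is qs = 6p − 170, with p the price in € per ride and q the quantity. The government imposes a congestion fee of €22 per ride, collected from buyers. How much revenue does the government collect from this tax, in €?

Without the tax, 644 − 5p = 6p − 170 gives 11p = 814, so p* = €74 and q* = 274.
With the tax collected from buyers, demand (in seller-price terms) shifts: qd = 644 − 5(p + 22).
Solving gives q = 214 with buyers paying €86 and producers receiving €64 (the €22 wedge).
Revenue = t · Q = 22 · 214 = €4708.

Tax revenue = €4708.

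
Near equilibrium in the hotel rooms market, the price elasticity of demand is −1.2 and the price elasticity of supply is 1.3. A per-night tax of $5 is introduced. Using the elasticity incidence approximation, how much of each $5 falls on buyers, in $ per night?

Incidence ratio: buyers' share ≈ εs / (εs + |εd|) = 1.3 / (1.3 + 1.2) = 0.52.
So buyers bear ≈ 0.52 × $5 = $2.6; sellers bear $2.4.

Buyers bear ≈ $2.6 per night.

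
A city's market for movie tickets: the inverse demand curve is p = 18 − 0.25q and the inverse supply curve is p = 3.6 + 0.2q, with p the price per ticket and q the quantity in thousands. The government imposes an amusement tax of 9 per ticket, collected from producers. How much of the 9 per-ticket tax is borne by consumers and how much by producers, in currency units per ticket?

Rewrite in direct form: qd = 72 − 4p and qs = 5p − 18.
Without the tax, 72 − 4p = 5p − 18 gives 9p = 90, so p* = 10 and q* = 32.
With the tax collected from producers, supply shifts: qs = 5(p − 9) − 18.
New equilibrium: consumers pay 15, producers receive 6, q = 12. (Wedge: pb − ps = 9.)
Burden on consumers: 5; on producers: 4. (They sum to 9.)
The less price-elastic side of the market bears the larger share of a per-unit tax.

Consumers bear 5 per ticket; producers bear 4 per ticket.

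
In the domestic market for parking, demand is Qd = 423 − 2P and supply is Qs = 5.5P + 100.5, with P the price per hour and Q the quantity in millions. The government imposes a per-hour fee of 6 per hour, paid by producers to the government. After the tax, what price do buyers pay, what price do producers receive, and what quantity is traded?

Without the tax, 423 − 2P = 5.5P + 100.5 gives 7.5P = 322.5, so P* = 43 and Q* = 337.
With the tax collected from producers, supply shifts: Qs = 5.5(P − 6) + 100.5.
Solving gives Q = 328.2 with buyers paying 47.4 and producers receiving 41.4 (the 6 wedge).

Buyers pay 47.4; producers receive 41.4; quantity = 328.2.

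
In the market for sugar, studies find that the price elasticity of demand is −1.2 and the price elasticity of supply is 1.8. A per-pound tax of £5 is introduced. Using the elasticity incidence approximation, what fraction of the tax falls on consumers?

Incidence ratio: consumers' share ≈ εs / (εs + |εd|) = 1.8 / (1.8 + 1.2) = 0.6.
Supply is the more elastic side, so consumers bear the larger share.

Consumers' share ≈ 0.6.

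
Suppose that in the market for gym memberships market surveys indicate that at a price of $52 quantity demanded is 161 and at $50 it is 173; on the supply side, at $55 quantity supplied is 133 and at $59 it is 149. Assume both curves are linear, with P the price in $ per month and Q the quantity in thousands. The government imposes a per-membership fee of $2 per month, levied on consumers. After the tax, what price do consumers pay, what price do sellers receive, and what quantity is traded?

Consumers pay $56.8; sellers receive $54.8; quantity = 132.2.

Demand slope: (173 − 161)/(50 − 52) = -6, so Qd = 473 − 6P.
Supply slope: (149 − 133)/(59 − 55) = 4, so Qs = 4P − 87.
Without the tax, 473 − 6P = 4P − 87 gives 10P = 560, so P* = $56 and Q* = 137.
With the tax collected from consumers, demand (in seller-price terms) shifts: Qd = 473 − 6(P + 2).
New equilibrium: consumers pay $56.8, sellers receive $54.8, Q = 132.2. (Wedge: Pb − Ps = 2.)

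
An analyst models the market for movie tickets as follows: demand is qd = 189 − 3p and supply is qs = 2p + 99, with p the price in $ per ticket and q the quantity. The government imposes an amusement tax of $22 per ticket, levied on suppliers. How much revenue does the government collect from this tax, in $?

Without the tax, 189 − 3p = 2p + 99 gives 5p = 90, so p* = $18 and q* = 135.
With the tax collected from suppliers, supply shifts: qs = 2(p − 22) + 99.
Solving gives q = 108.6 with consumers paying $26.8 and suppliers receiving $4.8 (the $22 wedge).
Revenue = t · Q = 22 · 108.6 = $2389.2.

Tax revenue = $2389.2.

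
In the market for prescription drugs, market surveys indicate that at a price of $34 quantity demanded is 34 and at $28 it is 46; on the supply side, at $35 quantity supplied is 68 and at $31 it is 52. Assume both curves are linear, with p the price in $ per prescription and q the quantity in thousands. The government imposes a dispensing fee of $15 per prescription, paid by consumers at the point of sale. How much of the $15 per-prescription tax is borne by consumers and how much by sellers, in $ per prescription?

Consumers bear $10 per prescription; sellers bear $5 per prescription.

Demand slope: (46 − 34)/(28 − 34) = -2, so qd = 102 − 2p.
Supply slope: (52 − 68)/(31 − 35) = 4, so qs = 4p − 72.
Without the tax, 102 − 2p = 4p − 72 gives 6p = 174, so p* = $29 and q* = 44.
With the tax collected from consumers, demand (in seller-price terms) shifts: qd = 102 − 2(p + 15).
Solving gives q = 24 with consumers paying $39 and sellers receiving $24 (the $15 wedge).
Burden on consumers: $10; on sellers: $5. (They sum to $15.)
The less price-elastic side of the market bears the larger share of a per-unit tax.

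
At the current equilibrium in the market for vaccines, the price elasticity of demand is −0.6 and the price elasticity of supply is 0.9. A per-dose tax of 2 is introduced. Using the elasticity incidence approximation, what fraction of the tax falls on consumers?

Incidence ratio: consumers' share ≈ εs / (εs + |εd|) = 0.9 / (0.9 + 0.6) = 0.6.
Supply is the more elastic side, so consumers bear the larger share.

Consumers' share ≈ 0.6.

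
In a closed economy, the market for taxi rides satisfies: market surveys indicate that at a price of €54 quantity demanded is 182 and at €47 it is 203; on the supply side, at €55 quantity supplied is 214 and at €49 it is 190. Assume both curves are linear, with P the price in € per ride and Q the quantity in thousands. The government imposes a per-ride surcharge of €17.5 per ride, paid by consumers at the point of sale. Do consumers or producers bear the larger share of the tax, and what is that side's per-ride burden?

Demand slope: (203 − 182)/(47 − 54) = -3, so Qd = 344 − 3P.
Supply slope: (190 − 214)/(49 − 55) = 4, so Qs = 4P − 6.
Without the tax, 344 − 3P = 4P − 6 gives 7P = 350, so P* = €50 and Q* = 194.
With the tax collected from consumers, demand (in seller-price terms) shifts: Qd = 344 − 3(P + 17.5).
Solving gives Q = 164 with consumers paying €60 and producers receiving €42.5 (the €17.5 wedge).
Per-ride burden: consumers €10, producers €7.5.
Consumers take the larger share because demand is less price-elastic here (demand slope 3 vs supply slope 4).
The less price-elastic side of the market bears the larger share of a per-unit tax.

Consumers bear the larger share: €10 per ride.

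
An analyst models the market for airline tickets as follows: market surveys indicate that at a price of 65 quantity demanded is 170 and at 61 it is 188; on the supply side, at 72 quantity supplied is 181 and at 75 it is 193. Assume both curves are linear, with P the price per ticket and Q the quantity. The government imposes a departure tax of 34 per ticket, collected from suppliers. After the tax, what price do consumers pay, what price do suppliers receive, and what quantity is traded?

Demand slope: (188 − 170)/(61 − 65) = -4.5, so Qd = 462.5 − 4.5P.
Supply slope: (193 − 181)/(75 − 72) = 4, so Qs = 4P − 107.
Before the tax: set 462.5 − 4.5P = 4P − 107 → P* = 67, Q* = 161.
With the tax collected from suppliers, supply shifts: Qs = 4(P − 34) − 107.
New equilibrium: consumers pay 83, suppliers receive 49, Q = 89. (Wedge: Pb − Ps = 34.)

Consumers pay 83; suppliers receive 49; quantity = 89.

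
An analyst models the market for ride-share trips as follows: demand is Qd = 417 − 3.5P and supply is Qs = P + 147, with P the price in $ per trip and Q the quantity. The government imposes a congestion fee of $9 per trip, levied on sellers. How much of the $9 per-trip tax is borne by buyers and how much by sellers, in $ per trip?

Buyers bear $2 per trip; sellers bear $7 per trip.

Without the tax, 417 − 3.5P = P + 147 gives 4.5P = 270, so P* = $60 and Q* = 207.
With the tax collected from sellers, supply shifts: Qs = (P − 9) + 147.
Solving gives Q = 200 with buyers paying $62 and sellers receiving $53 (the $9 wedge).
Burden on buyers: $2; on sellers: $7. (They sum to $9.)
The less price-elastic side of the market bears the larger share of a per-unit tax.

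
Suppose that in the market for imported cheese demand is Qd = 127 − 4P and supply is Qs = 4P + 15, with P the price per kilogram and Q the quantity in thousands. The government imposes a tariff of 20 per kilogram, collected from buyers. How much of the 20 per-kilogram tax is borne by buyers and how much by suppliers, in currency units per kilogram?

Buyers bear 10 per kilogram; suppliers bear 10 per kilogram.

Without the tax, 127 − 4P = 4P + 15 gives 8P = 112, so P* = 14 and Q* = 71.
With the tax collected from buyers, demand (in seller-price terms) shifts: Qd = 127 − 4(P + 20).
New equilibrium: buyers pay 24, suppliers receive 4, Q = 31. (Wedge: Pb − Ps = 20.)
Burden on buyers: 10; on suppliers: 10. (They sum to 20.)
The less price-elastic side of the market bears the larger share of a per-unit tax.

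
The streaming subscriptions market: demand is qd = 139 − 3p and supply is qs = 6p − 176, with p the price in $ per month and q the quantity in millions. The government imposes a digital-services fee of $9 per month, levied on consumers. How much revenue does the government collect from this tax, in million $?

Without the tax, 139 − 3p = 6p − 176 gives 9p = 315, so p* = $35 and q* = 34.
With the tax collected from consumers, demand (in seller-price terms) shifts: qd = 139 − 3(p + 9).
New equilibrium: consumers pay $41, sellers receive $32, q = 16. (Wedge: pb − ps = 9.)
Revenue = t · Q = 9 · 16 = $144.

Tax revenue = $144 million.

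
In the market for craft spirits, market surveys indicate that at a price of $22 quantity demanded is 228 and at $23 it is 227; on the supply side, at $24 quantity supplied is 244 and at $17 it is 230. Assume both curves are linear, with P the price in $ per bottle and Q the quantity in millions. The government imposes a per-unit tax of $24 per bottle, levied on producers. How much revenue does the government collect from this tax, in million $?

Tax revenue = $5184 million.

Demand slope: (227 − 228)/(23 − 22) = -1, so Qd = 250 − P.
Supply slope: (230 − 244)/(17 − 24) = 2, so Qs = 2P + 196.
Without the tax, 250 − P = 2P + 196 gives 3P = 54, so P* = $18 and Q* = 232.
With the tax collected from producers, supply shifts: Qs = 2(P − 24) + 196.
Solving gives Q = 216 with consumers paying $34 and producers receiving $10 (the $24 wedge).
Revenue = t · Q = 24 · 216 = $5184.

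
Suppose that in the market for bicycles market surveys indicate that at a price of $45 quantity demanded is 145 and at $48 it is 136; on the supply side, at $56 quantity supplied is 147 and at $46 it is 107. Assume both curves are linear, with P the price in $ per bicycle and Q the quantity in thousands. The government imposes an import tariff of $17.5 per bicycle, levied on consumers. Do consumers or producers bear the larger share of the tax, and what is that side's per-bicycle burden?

Demand slope: (136 − 145)/(48 − 45) = -3, so Qd = 280 − 3P.
Supply slope: (107 − 147)/(46 − 56) = 4, so Qs = 4P − 77.
Before the tax: set 280 − 3P = 4P − 77 → P* = $51, Q* = 127.
With the tax collected from consumers, demand (in seller-price terms) shifts: Qd = 280 − 3(P + 17.5).
Solving gives Q = 97 with consumers paying $61 and producers receiving $43.5 (the $17.5 wedge).
Per-bicycle burden: consumers $10, producers $7.5.
Consumers take the larger share because demand is less price-elastic here (demand slope 3 vs supply slope 4).
The less price-elastic side of the market bears the larger share of a per-unit tax.

Consumers bear the larger share: $10 per bicycle.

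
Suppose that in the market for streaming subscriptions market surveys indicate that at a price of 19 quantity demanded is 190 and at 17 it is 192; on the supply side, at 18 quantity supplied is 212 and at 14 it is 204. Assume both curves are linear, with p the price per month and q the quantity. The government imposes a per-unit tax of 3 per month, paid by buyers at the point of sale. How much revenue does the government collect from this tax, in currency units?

Tax revenue = 588.

Demand slope: (192 − 190)/(17 − 19) = -1, so qd = 209 − p.
Supply slope: (204 − 212)/(14 − 18) = 2, so qs = 2p + 176.
Before the tax: set 209 − p = 2p + 176 → p* = 11, q* = 198.
With the tax collected from buyers, demand (in seller-price terms) shifts: qd = 209 − (p + 3).
New equilibrium: buyers pay 13, sellers receive 10, q = 196. (Wedge: pb − ps = 3.)
Revenue = t · Q = 3 · 196 = 588.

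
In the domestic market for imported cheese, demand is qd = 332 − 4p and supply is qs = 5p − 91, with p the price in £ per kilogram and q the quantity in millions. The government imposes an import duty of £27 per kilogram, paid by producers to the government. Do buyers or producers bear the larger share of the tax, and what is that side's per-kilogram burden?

Buyers bear the larger share: £15 per kilogram.

Before the tax: set 332 − 4p = 5p − 91 → p* = £47, q* = 144.
With the tax collected from producers, supply shifts: qs = 5(p − 27) − 91.
Solving gives q = 84 with buyers paying £62 and producers receiving £35 (the £27 wedge).
Per-kilogram burden: buyers £15, producers £12.
Buyers take the larger share because demand is less price-elastic here (demand slope 4 vs supply slope 5).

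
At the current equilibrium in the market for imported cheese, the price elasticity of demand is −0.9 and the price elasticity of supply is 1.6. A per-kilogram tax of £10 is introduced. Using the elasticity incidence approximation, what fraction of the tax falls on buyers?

Incidence ratio: buyers' share ≈ εs / (εs + |εd|) = 1.6 / (1.6 + 0.9) = 0.64.
Supply is the more elastic side, so buyers bear the larger share.

Buyers' share ≈ 0.64.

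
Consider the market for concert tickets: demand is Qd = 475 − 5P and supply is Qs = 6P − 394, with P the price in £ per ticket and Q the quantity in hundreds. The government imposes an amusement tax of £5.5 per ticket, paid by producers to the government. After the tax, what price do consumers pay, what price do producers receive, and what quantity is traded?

Before the tax: set 475 − 5P = 6P − 394 → P* = £79, Q* = 80.
With the tax collected from producers, supply shifts: Qs = 6(P − 5.5) − 394.
Solving gives Q = 65 with consumers paying £82 and producers receiving £76.5 (the £5.5 wedge).
The less price-elastic side of the market bears the larger share of a per-unit tax.

Consumers pay £82; producers receive £76.5; quantity = 65.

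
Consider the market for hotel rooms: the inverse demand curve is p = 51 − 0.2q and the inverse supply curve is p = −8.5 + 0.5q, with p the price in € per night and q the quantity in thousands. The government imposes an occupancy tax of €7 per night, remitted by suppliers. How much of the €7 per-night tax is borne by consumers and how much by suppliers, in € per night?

Consumers bear €2 per night; suppliers bear €5 per night.

Rewrite in direct form: qd = 255 − 5p and qs = 2p + 17.
Without the tax, 255 − 5p = 2p + 17 gives 7p = 238, so p* = €34 and q* = 85.
With the tax collected from suppliers, supply shifts: qs = 2(p − 7) + 17.
Solving gives q = 75 with consumers paying €36 and suppliers receiving €29 (the €7 wedge).
Burden on consumers: €2; on suppliers: €5. (They sum to €7.)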